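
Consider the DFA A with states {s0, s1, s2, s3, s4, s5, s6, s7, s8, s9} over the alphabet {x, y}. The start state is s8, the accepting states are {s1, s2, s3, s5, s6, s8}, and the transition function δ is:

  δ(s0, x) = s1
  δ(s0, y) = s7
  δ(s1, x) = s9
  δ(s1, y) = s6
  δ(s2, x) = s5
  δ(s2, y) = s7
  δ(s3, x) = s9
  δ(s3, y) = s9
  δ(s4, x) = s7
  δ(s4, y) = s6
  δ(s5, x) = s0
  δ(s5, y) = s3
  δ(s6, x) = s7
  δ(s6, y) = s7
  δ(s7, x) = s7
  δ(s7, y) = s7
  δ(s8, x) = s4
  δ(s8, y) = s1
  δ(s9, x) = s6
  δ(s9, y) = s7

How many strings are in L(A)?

The useful subgraph on states {s1, s4, s6, s8, s9} is acyclic, so L(A) is finite; the longest accepting path visits 4 useful states, giving maximum string length 3.
Counting accepting paths from s8 by length: 1 of length 0, 1 of length 1, 2 of length 2, 1 of length 3. Total 5.

5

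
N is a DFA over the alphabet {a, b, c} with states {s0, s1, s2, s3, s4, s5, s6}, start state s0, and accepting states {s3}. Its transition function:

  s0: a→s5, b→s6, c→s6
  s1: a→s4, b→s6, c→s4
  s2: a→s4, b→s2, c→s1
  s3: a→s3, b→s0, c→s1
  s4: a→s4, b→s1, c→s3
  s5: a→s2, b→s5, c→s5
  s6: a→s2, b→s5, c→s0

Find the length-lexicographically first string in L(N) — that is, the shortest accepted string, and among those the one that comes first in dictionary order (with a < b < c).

aaac

A breadth-first search from s0 reaches an accepting state first via the path s0 → s5 → s2 → s4 → s3 on input aaac.
No string of length < 4 is accepted (BFS exhausts all shorter strings without reaching an accepting state), and aaac is the lexicographically least accepting string of length 4.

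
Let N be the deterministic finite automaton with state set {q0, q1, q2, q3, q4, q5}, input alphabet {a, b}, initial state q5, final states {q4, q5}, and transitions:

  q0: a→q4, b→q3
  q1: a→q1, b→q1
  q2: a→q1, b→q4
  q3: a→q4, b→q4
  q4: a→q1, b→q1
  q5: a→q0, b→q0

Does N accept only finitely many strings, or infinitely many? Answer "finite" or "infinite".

The useful states (reachable from q5 and able to reach an accepting state) are {q0, q3, q4, q5}.
Restricted to these states the transition graph has no cycle, so every accepting path has bounded length and L is finite.

finite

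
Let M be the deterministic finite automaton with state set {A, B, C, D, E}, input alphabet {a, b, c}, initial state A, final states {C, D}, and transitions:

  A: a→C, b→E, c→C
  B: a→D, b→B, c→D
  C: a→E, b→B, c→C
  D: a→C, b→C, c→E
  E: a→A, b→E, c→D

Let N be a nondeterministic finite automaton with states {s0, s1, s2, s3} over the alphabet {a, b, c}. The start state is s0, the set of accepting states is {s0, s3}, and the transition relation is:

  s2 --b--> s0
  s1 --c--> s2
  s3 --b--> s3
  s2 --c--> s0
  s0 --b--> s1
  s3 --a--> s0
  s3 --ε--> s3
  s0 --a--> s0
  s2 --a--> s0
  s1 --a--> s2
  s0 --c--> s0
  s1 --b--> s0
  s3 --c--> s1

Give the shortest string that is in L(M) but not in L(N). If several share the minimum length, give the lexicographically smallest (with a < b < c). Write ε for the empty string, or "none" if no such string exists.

The string bc is accepted by M but not by N.
No shorter string lies in the difference, and bc is the lexicographically first length-2 string in L(M) \ L(N).

bc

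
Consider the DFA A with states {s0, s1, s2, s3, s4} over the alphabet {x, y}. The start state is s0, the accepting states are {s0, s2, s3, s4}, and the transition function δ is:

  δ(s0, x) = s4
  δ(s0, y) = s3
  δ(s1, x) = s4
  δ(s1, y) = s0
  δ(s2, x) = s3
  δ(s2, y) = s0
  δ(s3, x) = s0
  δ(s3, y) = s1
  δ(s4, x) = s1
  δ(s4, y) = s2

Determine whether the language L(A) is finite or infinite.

infinite

State s0 is reachable from the start and can reach an accepting state, and it lies on the cycle s0 → s3 → s0.
Traversing that cycle any number of times yields accepted strings of unbounded length, so the language is infinite.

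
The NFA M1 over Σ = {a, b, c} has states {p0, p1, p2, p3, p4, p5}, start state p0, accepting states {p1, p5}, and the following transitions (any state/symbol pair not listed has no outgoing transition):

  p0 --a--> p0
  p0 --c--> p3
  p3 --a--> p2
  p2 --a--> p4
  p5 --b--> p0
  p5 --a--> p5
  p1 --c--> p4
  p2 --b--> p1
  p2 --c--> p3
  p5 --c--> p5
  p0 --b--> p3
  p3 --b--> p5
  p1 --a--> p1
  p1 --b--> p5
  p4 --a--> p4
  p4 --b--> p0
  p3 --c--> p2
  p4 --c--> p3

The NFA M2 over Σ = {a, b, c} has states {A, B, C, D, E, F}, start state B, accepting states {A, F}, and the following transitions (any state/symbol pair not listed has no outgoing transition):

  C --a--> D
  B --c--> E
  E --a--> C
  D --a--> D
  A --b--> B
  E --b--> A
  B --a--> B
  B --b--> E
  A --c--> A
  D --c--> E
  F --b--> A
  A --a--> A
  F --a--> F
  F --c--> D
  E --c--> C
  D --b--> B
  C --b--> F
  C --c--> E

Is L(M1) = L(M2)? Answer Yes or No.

Exploring the product automaton M1 × M2 from the start pair (p0, B), following both machines on each input symbol, reaches 6 state pairs: (p0, B), (p3, E), (p2, C), (p5, A), (p4, D), (p1, F).
M1 accepts in {p1, p5} and M2 accepts in {A, F}. In every reachable pair the two components are either both accepting — (p5, A), (p1, F) — or both non-accepting, so no string is accepted by exactly one of the machines: L(M1) \ L(M2) and L(M2) \ L(M1) are both empty.
Hence every string is accepted by M1 iff it is accepted by M2, and the two languages coincide.

Yes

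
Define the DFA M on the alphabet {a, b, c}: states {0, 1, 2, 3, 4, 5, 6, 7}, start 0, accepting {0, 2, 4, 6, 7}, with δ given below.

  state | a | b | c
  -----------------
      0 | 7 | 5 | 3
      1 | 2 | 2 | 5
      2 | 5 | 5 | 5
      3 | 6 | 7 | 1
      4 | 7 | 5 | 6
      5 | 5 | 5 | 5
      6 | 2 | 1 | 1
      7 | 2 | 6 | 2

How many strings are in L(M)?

27

The useful subgraph on states {0, 1, 2, 3, 6, 7} is acyclic, so L(M) is finite; the longest accepting path visits 6 useful states, giving maximum string length 5.
Counting accepting paths from 0 by length: 1 of length 0, 1 of length 1, 5 of length 2, 7 of length 3, 9 of length 4, 4 of length 5. Total 27.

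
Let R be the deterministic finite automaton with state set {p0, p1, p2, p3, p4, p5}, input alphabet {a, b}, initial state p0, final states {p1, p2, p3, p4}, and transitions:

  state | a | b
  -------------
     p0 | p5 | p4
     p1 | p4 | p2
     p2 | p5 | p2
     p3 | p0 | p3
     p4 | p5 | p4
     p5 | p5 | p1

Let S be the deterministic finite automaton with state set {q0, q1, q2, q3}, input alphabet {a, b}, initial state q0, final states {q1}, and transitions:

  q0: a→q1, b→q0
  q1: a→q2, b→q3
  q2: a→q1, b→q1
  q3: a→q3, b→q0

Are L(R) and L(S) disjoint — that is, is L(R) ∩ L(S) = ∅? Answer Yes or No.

The string aab is accepted by both R and S.
Hence L(R) ∩ L(S) ≠ ∅.

No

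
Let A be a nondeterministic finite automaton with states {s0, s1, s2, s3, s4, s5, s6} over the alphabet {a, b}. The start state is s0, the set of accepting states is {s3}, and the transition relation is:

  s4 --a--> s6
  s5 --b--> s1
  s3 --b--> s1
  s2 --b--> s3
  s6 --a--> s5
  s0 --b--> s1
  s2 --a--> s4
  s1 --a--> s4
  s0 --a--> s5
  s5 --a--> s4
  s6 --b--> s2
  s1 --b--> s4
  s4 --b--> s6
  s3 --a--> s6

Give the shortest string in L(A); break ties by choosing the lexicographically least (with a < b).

A breadth-first search from s0 reaches an accepting state first via the path s0 → s5 → s4 → s6 → s2 → s3 on input aaabb.
No string of length < 5 is accepted (BFS exhausts all shorter strings without reaching an accepting state), and aaabb is the lexicographically least accepting string of length 5.

aaabb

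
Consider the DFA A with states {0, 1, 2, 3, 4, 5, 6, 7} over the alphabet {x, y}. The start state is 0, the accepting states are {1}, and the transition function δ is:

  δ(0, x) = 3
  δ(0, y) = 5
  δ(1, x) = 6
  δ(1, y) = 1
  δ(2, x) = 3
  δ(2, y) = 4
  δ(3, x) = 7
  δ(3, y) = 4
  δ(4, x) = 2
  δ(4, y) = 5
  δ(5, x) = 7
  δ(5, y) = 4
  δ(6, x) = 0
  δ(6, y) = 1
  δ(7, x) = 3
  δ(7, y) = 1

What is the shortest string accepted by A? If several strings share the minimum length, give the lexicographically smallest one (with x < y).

xxy

A breadth-first search from 0 reaches an accepting state first via the path 0 → 3 → 7 → 1 on input xxy.
No string of length < 3 is accepted (BFS exhausts all shorter strings without reaching an accepting state), and xxy is the lexicographically least accepting string of length 3.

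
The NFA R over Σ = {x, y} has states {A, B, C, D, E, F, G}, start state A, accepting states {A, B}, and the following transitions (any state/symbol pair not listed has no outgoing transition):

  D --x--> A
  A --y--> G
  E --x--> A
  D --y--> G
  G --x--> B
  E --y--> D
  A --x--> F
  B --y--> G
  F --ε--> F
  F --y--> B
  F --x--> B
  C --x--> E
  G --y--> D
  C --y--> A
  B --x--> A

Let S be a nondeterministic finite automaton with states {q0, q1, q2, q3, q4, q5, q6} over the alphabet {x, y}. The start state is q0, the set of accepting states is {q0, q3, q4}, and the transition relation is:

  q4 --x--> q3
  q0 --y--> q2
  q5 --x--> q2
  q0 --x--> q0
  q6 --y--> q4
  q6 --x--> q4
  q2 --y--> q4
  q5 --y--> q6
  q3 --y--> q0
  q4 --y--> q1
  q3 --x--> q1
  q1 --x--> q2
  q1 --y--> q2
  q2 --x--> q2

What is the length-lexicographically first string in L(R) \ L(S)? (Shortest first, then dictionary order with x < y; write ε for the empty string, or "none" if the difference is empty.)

The string xy is accepted by R but not by S.
No shorter string lies in the difference, and xy is the lexicographically first length-2 string in L(R) \ L(S).

xy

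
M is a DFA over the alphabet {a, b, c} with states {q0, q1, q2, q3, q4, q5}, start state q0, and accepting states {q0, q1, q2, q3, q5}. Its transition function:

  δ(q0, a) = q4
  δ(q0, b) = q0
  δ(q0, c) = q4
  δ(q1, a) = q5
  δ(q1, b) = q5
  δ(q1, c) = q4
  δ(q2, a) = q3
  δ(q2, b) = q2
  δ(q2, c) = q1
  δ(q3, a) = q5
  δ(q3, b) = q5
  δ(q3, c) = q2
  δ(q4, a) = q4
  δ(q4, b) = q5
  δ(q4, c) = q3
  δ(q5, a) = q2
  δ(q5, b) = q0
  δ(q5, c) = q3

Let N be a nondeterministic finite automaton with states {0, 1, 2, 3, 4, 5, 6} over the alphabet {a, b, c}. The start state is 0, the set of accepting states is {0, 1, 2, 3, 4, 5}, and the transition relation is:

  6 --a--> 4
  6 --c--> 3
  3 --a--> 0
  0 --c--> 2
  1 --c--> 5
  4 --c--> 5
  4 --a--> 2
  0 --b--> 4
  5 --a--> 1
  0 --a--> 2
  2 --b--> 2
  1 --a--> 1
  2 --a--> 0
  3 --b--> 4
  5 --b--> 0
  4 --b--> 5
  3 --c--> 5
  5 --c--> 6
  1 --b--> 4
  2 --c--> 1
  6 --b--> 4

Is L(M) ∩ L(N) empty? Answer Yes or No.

The empty string ε is accepted by both M and N.
Hence L(M) ∩ L(N) ≠ ∅.

No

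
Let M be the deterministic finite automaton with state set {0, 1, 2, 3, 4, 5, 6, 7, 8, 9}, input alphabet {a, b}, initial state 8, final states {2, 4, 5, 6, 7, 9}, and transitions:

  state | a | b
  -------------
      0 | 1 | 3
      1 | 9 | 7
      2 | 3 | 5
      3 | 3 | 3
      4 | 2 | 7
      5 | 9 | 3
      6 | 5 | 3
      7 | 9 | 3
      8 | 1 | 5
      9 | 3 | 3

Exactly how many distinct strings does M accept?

The useful subgraph on states {1, 5, 7, 8, 9} is acyclic, so L(M) is finite; the longest accepting path visits 4 useful states, giving maximum string length 3.
Counting accepting paths from 8 by length: 1 of length 1, 3 of length 2, 1 of length 3. Total 5.

5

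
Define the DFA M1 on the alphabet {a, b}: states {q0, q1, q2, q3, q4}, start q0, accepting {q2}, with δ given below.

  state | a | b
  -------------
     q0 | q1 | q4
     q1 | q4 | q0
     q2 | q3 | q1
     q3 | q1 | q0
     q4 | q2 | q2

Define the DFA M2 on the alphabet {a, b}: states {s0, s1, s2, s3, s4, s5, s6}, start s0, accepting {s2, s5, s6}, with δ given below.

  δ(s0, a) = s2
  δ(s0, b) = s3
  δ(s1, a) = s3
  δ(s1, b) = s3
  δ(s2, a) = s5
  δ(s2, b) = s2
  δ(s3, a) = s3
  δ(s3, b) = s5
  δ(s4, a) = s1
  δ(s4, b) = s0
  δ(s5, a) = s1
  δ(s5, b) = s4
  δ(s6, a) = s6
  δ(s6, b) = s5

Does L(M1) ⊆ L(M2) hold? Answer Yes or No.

No

The string ba is in L(M1) but not in L(M2).
So L(M1) ⊄ L(M2).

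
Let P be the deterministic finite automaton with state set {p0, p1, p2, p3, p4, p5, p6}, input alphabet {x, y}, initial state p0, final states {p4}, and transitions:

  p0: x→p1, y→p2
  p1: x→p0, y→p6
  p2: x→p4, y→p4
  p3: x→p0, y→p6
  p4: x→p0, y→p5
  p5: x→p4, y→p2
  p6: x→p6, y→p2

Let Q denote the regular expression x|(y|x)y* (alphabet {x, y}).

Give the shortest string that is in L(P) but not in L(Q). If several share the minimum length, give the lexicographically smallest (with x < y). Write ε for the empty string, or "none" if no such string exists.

yx

The string yx is accepted by P but not by Q.
No shorter string lies in the difference, and yx is the lexicographically first length-2 string in L(P) \ L(Q).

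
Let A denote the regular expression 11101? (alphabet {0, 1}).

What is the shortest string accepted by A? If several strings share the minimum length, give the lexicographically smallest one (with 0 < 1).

1110

By inspection of the expression, no string of length less than 4 matches, and 1110 is the lexicographically first match of length 4.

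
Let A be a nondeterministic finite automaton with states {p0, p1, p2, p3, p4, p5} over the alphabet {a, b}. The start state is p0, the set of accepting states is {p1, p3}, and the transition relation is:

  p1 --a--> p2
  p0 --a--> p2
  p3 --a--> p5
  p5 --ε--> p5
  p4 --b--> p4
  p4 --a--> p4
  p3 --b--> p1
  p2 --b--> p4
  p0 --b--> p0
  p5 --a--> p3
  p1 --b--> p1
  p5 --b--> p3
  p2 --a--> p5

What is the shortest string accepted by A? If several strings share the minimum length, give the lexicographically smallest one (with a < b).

A breadth-first search from p0 reaches an accepting state first via the path p0 → p2 → p5 → p3 on input aaa.
No string of length < 3 is accepted (BFS exhausts all shorter strings without reaching an accepting state), and aaa is the lexicographically least accepting string of length 3.

aaa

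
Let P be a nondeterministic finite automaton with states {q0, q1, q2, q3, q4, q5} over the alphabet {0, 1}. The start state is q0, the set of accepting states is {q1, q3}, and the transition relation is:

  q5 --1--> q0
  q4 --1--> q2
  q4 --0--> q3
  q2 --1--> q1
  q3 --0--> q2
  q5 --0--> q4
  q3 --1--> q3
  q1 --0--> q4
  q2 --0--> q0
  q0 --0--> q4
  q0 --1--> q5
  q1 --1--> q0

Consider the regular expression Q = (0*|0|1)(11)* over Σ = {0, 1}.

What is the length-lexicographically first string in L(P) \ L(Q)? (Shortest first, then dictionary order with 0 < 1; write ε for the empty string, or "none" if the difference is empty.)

The string 001 is accepted by P but not by Q.
No shorter string lies in the difference, and 001 is the lexicographically first length-3 string in L(P) \ L(Q).

001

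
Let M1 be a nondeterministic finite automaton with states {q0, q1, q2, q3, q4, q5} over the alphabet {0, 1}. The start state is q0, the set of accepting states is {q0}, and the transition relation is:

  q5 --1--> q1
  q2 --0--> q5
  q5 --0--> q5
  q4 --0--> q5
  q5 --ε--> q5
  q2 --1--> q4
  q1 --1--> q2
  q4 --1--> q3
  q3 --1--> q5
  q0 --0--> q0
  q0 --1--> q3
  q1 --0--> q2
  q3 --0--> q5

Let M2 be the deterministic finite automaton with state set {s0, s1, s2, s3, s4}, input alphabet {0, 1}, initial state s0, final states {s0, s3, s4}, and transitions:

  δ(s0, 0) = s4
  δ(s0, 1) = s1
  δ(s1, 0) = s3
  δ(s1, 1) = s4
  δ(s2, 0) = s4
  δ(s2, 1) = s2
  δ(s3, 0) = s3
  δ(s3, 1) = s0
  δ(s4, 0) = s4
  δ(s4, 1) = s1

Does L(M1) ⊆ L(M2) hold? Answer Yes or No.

Exploring the product automaton M1 × M2 from the start pair (q0, s0), following both machines on each input symbol, reaches 16 state pairs: (q0, s0), (q0, s4), (q3, s1), (q5, s3), (q5, s4), (q1, s0), (q1, s1), (q2, s4), (q2, s1), (q2, s3), (q4, s1), (q4, s4), (q4, s0), (q3, s4), (q5, s1), (q1, s4).
M1 accepts in {q0} and M2 accepts in {s0, s3, s4}. The reachable pairs whose M1-component is accepting are (q0, s0), (q0, s4); in each of them the M2-component is accepting too, so the product for L(M1) \ L(M2) (M1-component accepting, M2-component rejecting) has no reachable accepting pair and the difference is empty.
Hence every string in L(M1) is also in L(M2).

Yes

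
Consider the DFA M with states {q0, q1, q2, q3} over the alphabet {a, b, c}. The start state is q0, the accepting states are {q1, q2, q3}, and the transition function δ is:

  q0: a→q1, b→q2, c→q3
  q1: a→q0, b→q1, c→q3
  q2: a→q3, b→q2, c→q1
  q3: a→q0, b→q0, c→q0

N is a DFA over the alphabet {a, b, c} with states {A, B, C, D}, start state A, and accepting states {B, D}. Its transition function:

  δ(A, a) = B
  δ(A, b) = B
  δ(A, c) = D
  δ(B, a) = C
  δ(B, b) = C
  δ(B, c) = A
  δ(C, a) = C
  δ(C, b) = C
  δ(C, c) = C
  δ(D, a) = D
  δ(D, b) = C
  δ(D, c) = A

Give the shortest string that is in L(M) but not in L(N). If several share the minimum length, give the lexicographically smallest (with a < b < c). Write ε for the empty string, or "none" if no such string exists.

ab

The string ab is accepted by M but not by N.
No shorter string lies in the difference, and ab is the lexicographically first length-2 string in L(M) \ L(N).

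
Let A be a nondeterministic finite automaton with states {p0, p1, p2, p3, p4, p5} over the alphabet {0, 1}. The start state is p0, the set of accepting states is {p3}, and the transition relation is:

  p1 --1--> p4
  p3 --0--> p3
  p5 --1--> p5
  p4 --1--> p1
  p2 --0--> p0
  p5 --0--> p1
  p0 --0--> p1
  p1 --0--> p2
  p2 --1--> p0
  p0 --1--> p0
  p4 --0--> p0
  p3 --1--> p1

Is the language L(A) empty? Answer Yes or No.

The states reachable from the start state are {p0, p1, p2, p4}.
None of the accepting states {p3} is reachable, so no string is accepted and L(A) = ∅.

Yes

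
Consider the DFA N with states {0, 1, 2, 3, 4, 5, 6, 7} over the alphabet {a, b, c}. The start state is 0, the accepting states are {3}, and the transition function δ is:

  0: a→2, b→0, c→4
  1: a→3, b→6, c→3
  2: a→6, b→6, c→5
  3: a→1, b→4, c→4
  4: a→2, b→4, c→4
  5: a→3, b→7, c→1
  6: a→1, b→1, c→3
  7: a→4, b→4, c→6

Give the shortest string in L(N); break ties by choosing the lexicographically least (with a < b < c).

A breadth-first search from 0 reaches an accepting state first via the path 0 → 2 → 6 → 3 on input aac.
No string of length < 3 is accepted (BFS exhausts all shorter strings without reaching an accepting state), and aac is the lexicographically least accepting string of length 3.

aac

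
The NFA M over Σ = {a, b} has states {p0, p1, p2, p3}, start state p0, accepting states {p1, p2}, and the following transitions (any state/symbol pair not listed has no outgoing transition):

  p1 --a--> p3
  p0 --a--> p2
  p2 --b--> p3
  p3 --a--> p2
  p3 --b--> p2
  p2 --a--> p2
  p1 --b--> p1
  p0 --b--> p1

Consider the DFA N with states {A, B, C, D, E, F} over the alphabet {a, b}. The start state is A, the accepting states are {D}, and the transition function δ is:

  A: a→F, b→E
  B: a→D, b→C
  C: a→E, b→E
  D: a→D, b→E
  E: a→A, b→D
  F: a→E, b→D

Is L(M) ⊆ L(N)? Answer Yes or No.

The string a is in L(M) but not in L(N).
So L(M) ⊄ L(N).

No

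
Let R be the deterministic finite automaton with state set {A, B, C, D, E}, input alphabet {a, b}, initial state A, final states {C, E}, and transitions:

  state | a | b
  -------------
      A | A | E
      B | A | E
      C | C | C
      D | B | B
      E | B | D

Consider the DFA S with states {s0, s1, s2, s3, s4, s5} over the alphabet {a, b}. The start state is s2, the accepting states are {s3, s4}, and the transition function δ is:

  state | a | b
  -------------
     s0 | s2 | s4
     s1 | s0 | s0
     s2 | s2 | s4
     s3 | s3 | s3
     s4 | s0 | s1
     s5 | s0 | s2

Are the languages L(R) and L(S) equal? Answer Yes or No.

Yes

Exploring the product automaton R × S from the start pair (A, s2), following both machines on each input symbol, reaches 4 state pairs: (A, s2), (E, s4), (B, s0), (D, s1).
R accepts in {C, E} and S accepts in {s3, s4}. In every reachable pair the two components are either both accepting — (E, s4) — or both non-accepting, so no string is accepted by exactly one of the machines: L(R) \ L(S) and L(S) \ L(R) are both empty.
Hence every string is accepted by R iff it is accepted by S, and the two languages coincide.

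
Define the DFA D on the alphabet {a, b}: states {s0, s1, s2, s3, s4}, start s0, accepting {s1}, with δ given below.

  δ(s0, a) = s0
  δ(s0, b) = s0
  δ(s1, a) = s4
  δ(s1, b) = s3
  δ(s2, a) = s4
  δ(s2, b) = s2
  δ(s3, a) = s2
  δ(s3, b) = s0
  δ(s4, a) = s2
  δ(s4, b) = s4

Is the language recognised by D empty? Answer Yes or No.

Yes

The states reachable from the start state are {s0}.
None of the accepting states {s1} is reachable, so no string is accepted and L(D) = ∅.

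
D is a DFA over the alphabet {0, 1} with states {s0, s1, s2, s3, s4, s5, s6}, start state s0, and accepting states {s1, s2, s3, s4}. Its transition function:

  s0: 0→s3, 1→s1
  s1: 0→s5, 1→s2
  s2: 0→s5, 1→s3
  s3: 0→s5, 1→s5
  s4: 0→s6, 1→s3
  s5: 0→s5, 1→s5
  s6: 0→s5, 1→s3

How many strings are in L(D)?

4

The useful subgraph on states {s0, s1, s2, s3} is acyclic, so L(D) is finite; the longest accepting path visits 4 useful states, giving maximum string length 3.
Counting accepting paths from s0 by length: 2 of length 1, 1 of length 2, 1 of length 3. Total 4.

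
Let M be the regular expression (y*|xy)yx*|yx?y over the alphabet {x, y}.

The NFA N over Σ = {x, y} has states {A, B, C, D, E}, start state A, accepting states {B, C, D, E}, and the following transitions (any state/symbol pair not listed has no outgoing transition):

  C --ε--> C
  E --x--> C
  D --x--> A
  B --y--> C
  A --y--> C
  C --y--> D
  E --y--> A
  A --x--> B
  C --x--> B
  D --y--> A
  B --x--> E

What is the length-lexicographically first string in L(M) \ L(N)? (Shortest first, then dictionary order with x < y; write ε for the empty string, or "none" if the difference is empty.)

The string yyx is accepted by M but not by N.
No shorter string lies in the difference, and yyx is the lexicographically first length-3 string in L(M) \ L(N).

yyx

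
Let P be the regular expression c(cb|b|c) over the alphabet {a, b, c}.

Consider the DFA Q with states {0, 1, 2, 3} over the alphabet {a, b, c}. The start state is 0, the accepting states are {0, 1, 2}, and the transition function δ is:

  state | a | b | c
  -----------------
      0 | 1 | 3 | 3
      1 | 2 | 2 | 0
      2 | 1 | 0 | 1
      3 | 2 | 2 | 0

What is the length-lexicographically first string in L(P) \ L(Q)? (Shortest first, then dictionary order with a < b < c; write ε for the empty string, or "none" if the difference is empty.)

The string ccb is accepted by P but not by Q.
No shorter string lies in the difference, and ccb is the lexicographically first length-3 string in L(P) \ L(Q).

ccb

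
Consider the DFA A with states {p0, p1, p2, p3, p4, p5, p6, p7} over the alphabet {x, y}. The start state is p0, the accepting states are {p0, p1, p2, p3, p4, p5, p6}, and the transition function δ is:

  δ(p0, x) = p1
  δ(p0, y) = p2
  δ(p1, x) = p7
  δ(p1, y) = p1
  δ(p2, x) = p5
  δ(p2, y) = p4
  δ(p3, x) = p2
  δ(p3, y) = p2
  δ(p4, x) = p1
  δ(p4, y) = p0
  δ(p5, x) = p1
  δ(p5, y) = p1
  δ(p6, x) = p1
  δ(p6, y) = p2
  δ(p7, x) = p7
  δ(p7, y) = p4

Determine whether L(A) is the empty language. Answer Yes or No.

No

The empty string ε is accepted: the run p0 ends in the accepting state p0.
Since at least one string is accepted, L(A) is not empty.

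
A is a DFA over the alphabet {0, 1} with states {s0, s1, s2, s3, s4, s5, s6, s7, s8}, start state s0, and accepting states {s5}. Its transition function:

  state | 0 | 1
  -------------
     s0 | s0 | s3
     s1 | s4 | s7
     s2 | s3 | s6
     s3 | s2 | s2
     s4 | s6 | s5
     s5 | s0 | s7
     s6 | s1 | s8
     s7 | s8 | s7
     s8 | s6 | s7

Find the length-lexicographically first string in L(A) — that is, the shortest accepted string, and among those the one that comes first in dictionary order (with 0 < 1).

A breadth-first search from s0 reaches an accepting state first via the path s0 → s3 → s2 → s6 → s1 → s4 → s5 on input 101001.
No string of length < 6 is accepted (BFS exhausts all shorter strings without reaching an accepting state), and 101001 is the lexicographically least accepting string of length 6.

101001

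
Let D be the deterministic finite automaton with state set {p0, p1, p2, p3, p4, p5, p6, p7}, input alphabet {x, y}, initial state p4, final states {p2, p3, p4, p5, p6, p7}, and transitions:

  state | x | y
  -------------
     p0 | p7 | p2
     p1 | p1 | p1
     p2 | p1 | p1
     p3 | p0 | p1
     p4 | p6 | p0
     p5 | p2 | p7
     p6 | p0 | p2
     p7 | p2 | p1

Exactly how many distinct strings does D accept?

The useful subgraph on states {p0, p2, p4, p6, p7} is acyclic, so L(D) is finite; the longest accepting path visits 5 useful states, giving maximum string length 4.
Counting accepting paths from p4 by length: 1 of length 0, 1 of length 1, 3 of length 2, 3 of length 3, 1 of length 4. Total 9.

9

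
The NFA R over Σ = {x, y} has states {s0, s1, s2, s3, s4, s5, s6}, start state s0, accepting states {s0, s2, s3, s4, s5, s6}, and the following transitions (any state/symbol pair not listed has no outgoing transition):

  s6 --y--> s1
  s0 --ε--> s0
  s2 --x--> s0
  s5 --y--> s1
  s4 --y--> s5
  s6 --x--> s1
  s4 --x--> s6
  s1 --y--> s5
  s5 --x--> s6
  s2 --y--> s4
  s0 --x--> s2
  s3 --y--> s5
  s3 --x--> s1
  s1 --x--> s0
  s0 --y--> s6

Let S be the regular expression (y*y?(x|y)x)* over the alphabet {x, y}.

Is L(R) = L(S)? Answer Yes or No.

No

The string x is accepted by R but rejected by S.
So L(R) ≠ L(S).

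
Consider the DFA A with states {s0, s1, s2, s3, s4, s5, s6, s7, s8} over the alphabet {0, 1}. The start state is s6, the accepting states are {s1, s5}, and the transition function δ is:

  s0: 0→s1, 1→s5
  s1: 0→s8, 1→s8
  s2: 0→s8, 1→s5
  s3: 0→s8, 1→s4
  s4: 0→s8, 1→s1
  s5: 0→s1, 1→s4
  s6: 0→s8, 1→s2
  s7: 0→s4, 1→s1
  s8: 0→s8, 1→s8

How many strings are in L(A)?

3

The useful subgraph on states {s1, s2, s4, s5, s6} is acyclic, so L(A) is finite; the longest accepting path visits 5 useful states, giving maximum string length 4.
Counting accepting paths from s6 by length: 1 of length 2, 1 of length 3, 1 of length 4. Total 3.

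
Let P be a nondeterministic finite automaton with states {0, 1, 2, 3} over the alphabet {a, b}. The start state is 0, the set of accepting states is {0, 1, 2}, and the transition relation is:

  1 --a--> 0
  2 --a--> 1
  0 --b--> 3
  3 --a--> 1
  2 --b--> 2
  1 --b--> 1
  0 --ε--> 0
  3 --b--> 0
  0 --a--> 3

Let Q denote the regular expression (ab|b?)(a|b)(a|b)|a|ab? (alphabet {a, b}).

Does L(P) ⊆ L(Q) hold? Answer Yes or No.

No

The empty string ε is in L(P) but not in L(Q).
So L(P) ⊄ L(Q).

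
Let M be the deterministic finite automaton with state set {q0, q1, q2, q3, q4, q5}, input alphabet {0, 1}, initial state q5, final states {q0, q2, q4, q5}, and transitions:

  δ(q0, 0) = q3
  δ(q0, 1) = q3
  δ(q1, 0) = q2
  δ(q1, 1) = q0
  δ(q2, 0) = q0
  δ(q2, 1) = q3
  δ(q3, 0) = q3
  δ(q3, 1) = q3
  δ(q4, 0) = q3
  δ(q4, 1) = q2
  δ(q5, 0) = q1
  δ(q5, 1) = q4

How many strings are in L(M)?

7

The useful subgraph on states {q0, q1, q2, q4, q5} is acyclic, so L(M) is finite; the longest accepting path visits 4 useful states, giving maximum string length 3.
Counting accepting paths from q5 by length: 1 of length 0, 1 of length 1, 3 of length 2, 2 of length 3. Total 7.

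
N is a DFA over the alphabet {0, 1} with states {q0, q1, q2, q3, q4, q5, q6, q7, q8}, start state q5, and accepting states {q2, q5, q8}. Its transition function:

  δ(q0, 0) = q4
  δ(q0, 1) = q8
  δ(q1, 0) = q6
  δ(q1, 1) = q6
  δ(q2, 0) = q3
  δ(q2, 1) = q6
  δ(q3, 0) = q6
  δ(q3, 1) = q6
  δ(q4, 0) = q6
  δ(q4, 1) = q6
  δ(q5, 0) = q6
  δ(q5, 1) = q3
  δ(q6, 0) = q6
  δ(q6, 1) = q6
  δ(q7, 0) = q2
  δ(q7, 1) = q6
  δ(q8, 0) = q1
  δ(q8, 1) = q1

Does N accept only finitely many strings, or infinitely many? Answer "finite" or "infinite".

finite

The useful states (reachable from q5 and able to reach an accepting state) are {q5}.
Restricted to these states the transition graph has no cycle, so every accepting path has bounded length and L is finite.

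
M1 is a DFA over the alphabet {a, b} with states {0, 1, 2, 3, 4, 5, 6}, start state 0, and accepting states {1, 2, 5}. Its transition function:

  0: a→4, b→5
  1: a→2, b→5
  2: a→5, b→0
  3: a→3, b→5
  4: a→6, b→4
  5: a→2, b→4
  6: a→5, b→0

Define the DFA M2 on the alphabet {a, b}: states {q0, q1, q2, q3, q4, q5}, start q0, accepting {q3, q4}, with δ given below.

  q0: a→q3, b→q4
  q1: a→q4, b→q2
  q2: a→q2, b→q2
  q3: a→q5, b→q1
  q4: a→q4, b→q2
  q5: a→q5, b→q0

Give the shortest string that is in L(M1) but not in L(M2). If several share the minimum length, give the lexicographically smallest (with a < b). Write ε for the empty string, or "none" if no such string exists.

The string aaa is accepted by M1 but not by M2.
No shorter string lies in the difference, and aaa is the lexicographically first length-3 string in L(M1) \ L(M2).

aaa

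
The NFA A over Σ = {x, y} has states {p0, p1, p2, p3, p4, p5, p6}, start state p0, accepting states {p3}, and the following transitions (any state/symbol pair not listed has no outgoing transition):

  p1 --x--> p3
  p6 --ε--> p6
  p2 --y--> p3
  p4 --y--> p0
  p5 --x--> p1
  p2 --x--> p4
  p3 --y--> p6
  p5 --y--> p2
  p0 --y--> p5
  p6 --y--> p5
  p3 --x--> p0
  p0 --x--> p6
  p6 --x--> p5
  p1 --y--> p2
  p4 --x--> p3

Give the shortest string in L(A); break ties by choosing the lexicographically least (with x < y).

A breadth-first search from p0 reaches an accepting state first via the path p0 → p5 → p1 → p3 on input yxx.
No string of length < 3 is accepted (BFS exhausts all shorter strings without reaching an accepting state), and yxx is the lexicographically least accepting string of length 3.

yxx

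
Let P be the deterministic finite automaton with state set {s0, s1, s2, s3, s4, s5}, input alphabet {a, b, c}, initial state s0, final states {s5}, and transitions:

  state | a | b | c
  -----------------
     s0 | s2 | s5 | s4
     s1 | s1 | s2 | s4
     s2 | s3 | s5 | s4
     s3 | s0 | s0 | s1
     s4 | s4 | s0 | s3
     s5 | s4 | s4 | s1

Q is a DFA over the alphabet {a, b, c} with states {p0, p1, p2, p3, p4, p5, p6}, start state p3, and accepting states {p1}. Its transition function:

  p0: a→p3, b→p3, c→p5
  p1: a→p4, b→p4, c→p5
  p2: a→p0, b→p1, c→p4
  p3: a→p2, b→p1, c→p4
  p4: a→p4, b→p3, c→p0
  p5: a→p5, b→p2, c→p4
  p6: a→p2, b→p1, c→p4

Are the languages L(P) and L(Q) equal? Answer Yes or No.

Yes

Exploring the product automaton P × Q from the start pair (s0, p3), following both machines on each input symbol, reaches 6 state pairs: (s0, p3), (s2, p2), (s5, p1), (s4, p4), (s3, p0), (s1, p5).
P accepts in {s5} and Q accepts in {p1}. In every reachable pair the two components are either both accepting — (s5, p1) — or both non-accepting, so no string is accepted by exactly one of the machines: L(P) \ L(Q) and L(Q) \ L(P) are both empty.
Hence every string is accepted by P iff it is accepted by Q, and the two languages coincide.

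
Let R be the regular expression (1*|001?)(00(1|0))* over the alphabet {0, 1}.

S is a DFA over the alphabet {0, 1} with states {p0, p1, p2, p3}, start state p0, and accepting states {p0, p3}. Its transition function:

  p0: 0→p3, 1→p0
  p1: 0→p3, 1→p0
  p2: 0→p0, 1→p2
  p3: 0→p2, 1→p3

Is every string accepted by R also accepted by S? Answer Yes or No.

No

The string 00 is in L(R) but not in L(S).
So L(R) ⊄ L(S).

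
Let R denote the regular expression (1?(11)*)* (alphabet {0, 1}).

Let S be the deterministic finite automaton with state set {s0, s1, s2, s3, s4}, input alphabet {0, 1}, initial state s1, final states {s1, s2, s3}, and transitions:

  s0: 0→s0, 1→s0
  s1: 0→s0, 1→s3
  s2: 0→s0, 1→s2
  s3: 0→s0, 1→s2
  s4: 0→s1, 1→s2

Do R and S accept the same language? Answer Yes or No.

Yes

Converting the expression R to a DFA (subset construction, then merging equivalent states) gives the minimal DFA with states {r0, r1}, start state r0, accepting states {r0} and transitions r0: 0→r1, 1→r0; r1: 0→r1, 1→r1.
Exploring the product automaton R × S from the start pair (r0, s1), following both machines on each input symbol, reaches 4 state pairs: (r0, s1), (r1, s0), (r0, s3), (r0, s2).
R accepts in {r0} and S accepts in {s1, s2, s3}. In every reachable pair the two components are either both accepting — (r0, s1), (r0, s3), (r0, s2) — or both non-accepting, so no string is accepted by exactly one of the machines: L(R) \ L(S) and L(S) \ L(R) are both empty.
Hence every string is accepted by R iff it is accepted by S, and the two languages coincide.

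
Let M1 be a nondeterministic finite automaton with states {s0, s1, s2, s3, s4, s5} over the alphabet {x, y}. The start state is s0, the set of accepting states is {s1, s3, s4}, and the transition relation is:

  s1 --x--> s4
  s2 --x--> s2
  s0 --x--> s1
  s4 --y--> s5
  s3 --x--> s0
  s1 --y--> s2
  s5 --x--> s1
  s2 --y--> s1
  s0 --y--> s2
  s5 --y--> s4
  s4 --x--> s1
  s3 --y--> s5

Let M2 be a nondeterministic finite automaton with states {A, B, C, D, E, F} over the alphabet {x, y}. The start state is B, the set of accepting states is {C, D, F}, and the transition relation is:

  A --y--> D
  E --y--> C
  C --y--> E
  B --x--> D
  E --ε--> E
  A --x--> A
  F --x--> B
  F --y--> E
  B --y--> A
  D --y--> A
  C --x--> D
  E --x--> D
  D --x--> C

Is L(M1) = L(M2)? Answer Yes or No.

Yes

Exploring the product automaton M1 × M2 from the start pair (s0, B), following both machines on each input symbol, reaches 5 state pairs: (s0, B), (s1, D), (s2, A), (s4, C), (s5, E).
M1 accepts in {s1, s3, s4} and M2 accepts in {C, D, F}. In every reachable pair the two components are either both accepting — (s1, D), (s4, C) — or both non-accepting, so no string is accepted by exactly one of the machines: L(M1) \ L(M2) and L(M2) \ L(M1) are both empty.
Hence every string is accepted by M1 iff it is accepted by M2, and the two languages coincide.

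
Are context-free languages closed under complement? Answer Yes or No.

CFLs are closed under union, so if they were also closed under complement they would be closed under intersection by De Morgan (L₁ ∩ L₂ is the complement of the union of the complements). But {aⁿbⁿcᵐ} ∩ {aᵐbⁿcⁿ} = {aⁿbⁿcⁿ} is not context-free although both operands are.

No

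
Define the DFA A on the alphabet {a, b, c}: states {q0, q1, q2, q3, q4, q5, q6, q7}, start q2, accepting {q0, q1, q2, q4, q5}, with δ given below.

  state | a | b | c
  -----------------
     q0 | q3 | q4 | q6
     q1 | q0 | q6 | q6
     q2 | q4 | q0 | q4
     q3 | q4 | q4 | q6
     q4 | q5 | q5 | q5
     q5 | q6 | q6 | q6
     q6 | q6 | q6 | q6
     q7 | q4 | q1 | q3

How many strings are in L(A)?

22

The useful subgraph on states {q0, q2, q3, q4, q5} is acyclic, so L(A) is finite; the longest accepting path visits 5 useful states, giving maximum string length 4.
Counting accepting paths from q2 by length: 1 of length 0, 3 of length 1, 7 of length 2, 5 of length 3, 6 of length 4. Total 22.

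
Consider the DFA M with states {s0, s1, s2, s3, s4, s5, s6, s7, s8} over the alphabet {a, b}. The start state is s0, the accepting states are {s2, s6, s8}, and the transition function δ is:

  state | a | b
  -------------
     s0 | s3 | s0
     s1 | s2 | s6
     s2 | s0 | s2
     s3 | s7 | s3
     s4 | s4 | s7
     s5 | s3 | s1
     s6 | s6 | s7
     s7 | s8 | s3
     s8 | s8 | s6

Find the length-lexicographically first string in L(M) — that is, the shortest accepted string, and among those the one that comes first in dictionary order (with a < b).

aaa

A breadth-first search from s0 reaches an accepting state first via the path s0 → s3 → s7 → s8 on input aaa.
No string of length < 3 is accepted (BFS exhausts all shorter strings without reaching an accepting state), and aaa is the lexicographically least accepting string of length 3.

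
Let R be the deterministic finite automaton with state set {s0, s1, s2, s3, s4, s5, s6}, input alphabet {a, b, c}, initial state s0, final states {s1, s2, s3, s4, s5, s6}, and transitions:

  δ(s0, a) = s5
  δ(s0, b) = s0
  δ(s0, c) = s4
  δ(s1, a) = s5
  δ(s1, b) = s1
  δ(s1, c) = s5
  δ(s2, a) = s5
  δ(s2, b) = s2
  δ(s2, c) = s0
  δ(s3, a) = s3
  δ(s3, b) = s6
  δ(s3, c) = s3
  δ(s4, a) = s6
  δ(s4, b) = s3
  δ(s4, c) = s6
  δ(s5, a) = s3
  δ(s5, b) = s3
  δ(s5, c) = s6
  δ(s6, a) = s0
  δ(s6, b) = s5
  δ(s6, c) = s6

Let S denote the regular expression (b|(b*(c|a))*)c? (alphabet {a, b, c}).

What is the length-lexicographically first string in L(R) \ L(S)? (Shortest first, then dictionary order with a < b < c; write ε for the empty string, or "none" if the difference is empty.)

The string ab is accepted by R but not by S.
No shorter string lies in the difference, and ab is the lexicographically first length-2 string in L(R) \ L(S).

ab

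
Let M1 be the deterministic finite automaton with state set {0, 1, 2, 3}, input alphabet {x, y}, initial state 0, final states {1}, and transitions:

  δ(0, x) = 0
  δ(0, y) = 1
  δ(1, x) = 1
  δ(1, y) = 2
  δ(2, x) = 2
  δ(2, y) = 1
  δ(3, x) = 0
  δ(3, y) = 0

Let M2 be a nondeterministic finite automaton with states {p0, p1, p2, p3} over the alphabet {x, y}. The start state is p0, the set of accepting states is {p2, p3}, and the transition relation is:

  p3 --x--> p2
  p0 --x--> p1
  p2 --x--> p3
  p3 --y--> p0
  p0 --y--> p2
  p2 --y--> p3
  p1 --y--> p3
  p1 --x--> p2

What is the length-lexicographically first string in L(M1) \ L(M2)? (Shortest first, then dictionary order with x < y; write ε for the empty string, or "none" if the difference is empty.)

yyy

The string yyy is accepted by M1 but not by M2.
No shorter string lies in the difference, and yyy is the lexicographically first length-3 string in L(M1) \ L(M2).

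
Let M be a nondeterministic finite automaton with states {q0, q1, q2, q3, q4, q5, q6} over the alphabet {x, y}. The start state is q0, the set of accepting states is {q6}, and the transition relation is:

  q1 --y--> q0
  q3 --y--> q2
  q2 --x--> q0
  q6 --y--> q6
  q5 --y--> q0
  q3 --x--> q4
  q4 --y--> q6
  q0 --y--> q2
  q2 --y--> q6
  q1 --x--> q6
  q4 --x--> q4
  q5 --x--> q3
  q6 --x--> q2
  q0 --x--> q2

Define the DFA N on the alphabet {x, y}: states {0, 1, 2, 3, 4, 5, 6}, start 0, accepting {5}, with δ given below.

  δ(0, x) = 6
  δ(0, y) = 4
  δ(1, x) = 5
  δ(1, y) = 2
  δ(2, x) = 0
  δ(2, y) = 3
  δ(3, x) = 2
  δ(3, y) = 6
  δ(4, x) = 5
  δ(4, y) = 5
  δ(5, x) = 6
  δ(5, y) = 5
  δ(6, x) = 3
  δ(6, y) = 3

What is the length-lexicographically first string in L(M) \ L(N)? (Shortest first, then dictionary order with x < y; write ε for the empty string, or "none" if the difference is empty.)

xy

The string xy is accepted by M but not by N.
No shorter string lies in the difference, and xy is the lexicographically first length-2 string in L(M) \ L(N).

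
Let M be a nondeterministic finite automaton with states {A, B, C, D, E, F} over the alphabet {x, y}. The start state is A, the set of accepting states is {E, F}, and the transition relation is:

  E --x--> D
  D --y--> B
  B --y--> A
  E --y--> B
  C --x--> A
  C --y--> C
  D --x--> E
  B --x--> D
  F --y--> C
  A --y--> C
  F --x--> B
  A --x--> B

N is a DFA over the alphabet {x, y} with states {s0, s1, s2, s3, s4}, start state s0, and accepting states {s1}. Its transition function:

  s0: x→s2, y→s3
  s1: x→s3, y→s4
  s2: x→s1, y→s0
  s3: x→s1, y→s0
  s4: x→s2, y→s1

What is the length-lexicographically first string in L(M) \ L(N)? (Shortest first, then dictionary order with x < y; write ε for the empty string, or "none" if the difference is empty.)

xxx

The string xxx is accepted by M but not by N.
No shorter string lies in the difference, and xxx is the lexicographically first length-3 string in L(M) \ L(N).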